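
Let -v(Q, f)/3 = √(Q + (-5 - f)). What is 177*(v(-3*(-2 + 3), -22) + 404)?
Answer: 71508 - 531*√14 ≈ 69521.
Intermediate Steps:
v(Q, f) = -3*√(-5 + Q - f) (v(Q, f) = -3*√(Q + (-5 - f)) = -3*√(-5 + Q - f))
177*(v(-3*(-2 + 3), -22) + 404) = 177*(-3*√(-5 - 3*(-2 + 3) - 1*(-22)) + 404) = 177*(-3*√(-5 - 3*1 + 22) + 404) = 177*(-3*√(-5 - 3 + 22) + 404) = 177*(-3*√14 + 404) = 177*(404 - 3*√14) = 71508 - 531*√14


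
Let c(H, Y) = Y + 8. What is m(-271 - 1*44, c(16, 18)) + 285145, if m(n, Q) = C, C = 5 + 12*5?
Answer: 285210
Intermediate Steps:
c(H, Y) = 8 + Y
C = 65 (C = 5 + 60 = 65)
m(n, Q) = 65
m(-271 - 1*44, c(16, 18)) + 285145 = 65 + 285145 = 285210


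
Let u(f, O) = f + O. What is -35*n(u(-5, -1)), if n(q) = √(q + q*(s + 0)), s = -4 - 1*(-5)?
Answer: -70*I*√3 ≈ -121.24*I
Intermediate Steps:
u(f, O) = O + f
s = 1 (s = -4 + 5 = 1)
n(q) = √2*√q (n(q) = √(q + q*(1 + 0)) = √(q + q*1) = √(q + q) = √(2*q) = √2*√q)
-35*n(u(-5, -1)) = -35*√2*√(-1 - 5) = -35*√2*√(-6) = -35*√2*I*√6 = -70*I*√3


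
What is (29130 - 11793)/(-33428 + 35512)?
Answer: 17337/2084 ≈ 8.3191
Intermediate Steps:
(29130 - 11793)/(-33428 + 35512) = 17337/2084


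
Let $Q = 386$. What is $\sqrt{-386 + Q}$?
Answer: $0$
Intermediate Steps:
$\sqrt{-386 + Q} = \sqrt{-386 + 386} = \sqrt{0} = 0$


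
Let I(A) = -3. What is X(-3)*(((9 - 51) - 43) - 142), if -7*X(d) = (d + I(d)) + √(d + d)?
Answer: -1362/7 + 227*I*√6/7 ≈ -194.57 + 79.433*I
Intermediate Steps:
X(d) = 3/7 - d/7 - √2*√d/7 (X(d) = -((d - 3) + √(d + d))/7 = -((-3 + d) + √(2*d))/7 = -((-3 + d) + √2*√d)/7 = -(-3 + d + √2*√d)/7 = 3/7 - d/7 - √2*√d/7)
X(-3)*(((9 - 51) - 43) - 142) = (3/7 - ⅐*(-3) - √2*√(-3)/7)*(((9 - 51) - 43) - 142) = (3/7 + 3/7 - √2*I*√3/7)*((-42 - 43) - 142) = (3/7 + 3/7 - I*√6/7)*(-85 - 142) = (6/7 - I*√6/7)*(-227) = -1362/7 + 227*I*√6/7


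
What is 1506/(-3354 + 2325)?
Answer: -502/343 ≈ -1.4636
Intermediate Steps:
1506/(-3354 + 2325) = 1506/(-1029) = 1506*(-1/1029) = -502/343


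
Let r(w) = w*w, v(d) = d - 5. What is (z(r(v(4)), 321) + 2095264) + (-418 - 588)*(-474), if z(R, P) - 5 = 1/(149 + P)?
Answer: 1208893111/470 ≈ 2.5721e+6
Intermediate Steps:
v(d) = -5 + d
r(w) = w²
z(R, P) = 5 + 1/(149 + P)
(z(r(v(4)), 321) + 2095264) + (-418 - 588)*(-474) = ((746 + 5*321)/(149 + 321) + 2095264) + (-418 - 588)*(-474) = ((746 + 1605)/470 + 2095264) - 1006*(-474) = ((1/470)*2351 + 2095264) + 476844 = (2351/470 + 2095264) + 476844 = 984776431/470 + 476844 = 1208893111/470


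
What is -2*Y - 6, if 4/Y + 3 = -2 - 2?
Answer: -34/7 ≈ -4.8571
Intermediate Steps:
Y = -4/7 (Y = 4/(-3 + (-2 - 2)) = 4/(-3 - 4) = 4/(-7) = 4*(-1/7) = -4/7 ≈ -0.57143)
-2*Y - 6 = -2*(-4/7) - 6 = 8/7 - 6 = -34/7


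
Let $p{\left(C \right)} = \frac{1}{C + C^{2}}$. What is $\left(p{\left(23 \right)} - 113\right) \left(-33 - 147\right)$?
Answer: $\frac{935625}{46} \approx 20340.0$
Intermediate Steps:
$\left(p{\left(23 \right)} - 113\right) \left(-33 - 147\right) = \left(\frac{1}{23 \left(1 + 23\right)} - 113\right) \left(-33 - 147\right) = \left(\frac{1}{23 \cdot 24} - 113\right) \left(-33 - 147\right) = \left(\frac{1}{23} \cdot \frac{1}{24} - 113\right) \left(-180\right) = \left(\frac{1}{552} - 113\right) \left(-180\right) = \left(- \frac{62375}{552}\right) \left(-180\right) = \frac{935625}{46}$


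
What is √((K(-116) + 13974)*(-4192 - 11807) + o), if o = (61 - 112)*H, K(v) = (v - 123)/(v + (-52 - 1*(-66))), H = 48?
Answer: I*√258493115902/34 ≈ 14954.0*I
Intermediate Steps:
K(v) = (-123 + v)/(14 + v) (K(v) = (-123 + v)/(v + (-52 + 66)) = (-123 + v)/(v + 14) = (-123 + v)/(14 + v))
o = -2448 (o = (61 - 112)*48 = -51*48 = -2448)
√((K(-116) + 13974)*(-4192 - 11807) + o) = √(((-123 - 116)/(14 - 116) + 13974)*(-4192 - 11807) - 2448) = √((-239/(-102) + 13974)*(-15999) - 2448) = √((-1/102*(-239) + 13974)*(-15999) - 2448) = √((239/102 + 13974)*(-15999) - 2448) = √((1425587/102)*(-15999) - 2448) = √(-7602655471/34 - 2448) = √(-7602738703/34) = I*√258493115902/34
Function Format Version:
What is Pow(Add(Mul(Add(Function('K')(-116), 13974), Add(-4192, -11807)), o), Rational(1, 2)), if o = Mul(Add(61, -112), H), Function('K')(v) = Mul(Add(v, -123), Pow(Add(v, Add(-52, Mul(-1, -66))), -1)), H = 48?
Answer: Mul(Rational(1, 34), I, Pow(258493115902, Rational(1, 2))) ≈ Mul(14954., I)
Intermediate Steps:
Function('K')(v) = Mul(Pow(Add(14, v), -1), Add(-123, v)) (Function('K')(v) = Mul(Add(-123, v), Pow(Add(v, Add(-52, 66)), -1)) = Mul(Add(-123, v), Pow(Add(v, 14), -1)) = Mul(Add(-123, v), Pow(Add(14, v), -1)) = Mul(Pow(Add(14, v), -1), Add(-123, v)))
o = -2448 (o = Mul(Add(61, -112), 48) = Mul(-51, 48) = -2448)
Pow(Add(Mul(Add(Function('K')(-116), 13974), Add(-4192, -11807)), o), Rational(1, 2)) = Pow(Add(Mul(Add(Mul(Pow(Add(14, -116), -1), Add(-123, -116)), 13974), Add(-4192, -11807)), -2448), Rational(1, 2)) = Pow(Add(Mul(Add(Mul(Pow(-102, -1), -239), 13974), -15999), -2448), Rational(1, 2)) = Pow(Add(Mul(Add(Mul(Rational(-1, 102), -239), 13974), -15999), -2448), Rational(1, 2)) = Pow(Add(Mul(Add(Rational(239, 102), 13974), -15999), -2448), Rational(1, 2)) = Pow(Add(Mul(Rational(1425587, 102), -15999), -2448), Rational(1, 2)) = Pow(Add(Rational(-7602655471, 34), -2448), Rational(1, 2)) = Pow(Rational(-7602738703, 34), Rational(1, 2)) = Mul(Rational(1, 34), I, Pow(258493115902, Rational(1, 2)))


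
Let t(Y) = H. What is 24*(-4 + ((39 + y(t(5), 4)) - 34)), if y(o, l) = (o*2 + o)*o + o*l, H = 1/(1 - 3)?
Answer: -6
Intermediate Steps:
H = -½ (H = 1/(-2) = -½ ≈ -0.50000)
t(Y) = -½
y(o, l) = 3*o² + l*o (y(o, l) = (2*o + o)*o + l*o = (3*o)*o + l*o = 3*o² + l*o)
24*(-4 + ((39 + y(t(5), 4)) - 34)) = 24*(-4 + ((39 - (4 + 3*(-½))/2) - 34)) = 24*(-4 + ((39 - (4 - 3/2)/2) - 34)) = 24*(-4 + ((39 - ½*5/2) - 34)) = 24*(-4 + ((39 - 5/4) - 34)) = 24*(-4 + (151/4 - 34)) = 24*(-4 + 15/4) = 24*(-¼) = -6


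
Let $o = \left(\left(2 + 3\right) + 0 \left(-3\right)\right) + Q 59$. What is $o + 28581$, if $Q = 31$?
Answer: $30415$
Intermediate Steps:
$o = 1834$ ($o = \left(\left(2 + 3\right) + 0 \left(-3\right)\right) + 31 \cdot 59 = \left(5 + 0\right) + 1829 = 5 + 1829 = 1834$)
$o + 28581 = 1834 + 28581 = 30415$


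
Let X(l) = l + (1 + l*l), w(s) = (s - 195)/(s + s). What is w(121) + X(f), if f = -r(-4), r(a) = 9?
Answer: 8796/121 ≈ 72.694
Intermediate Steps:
w(s) = (-195 + s)/(2*s) (w(s) = (-195 + s)/((2*s)) = (-195 + s)*(1/(2*s)) = (-195 + s)/(2*s))
f = -9 (f = -1*9 = -9)
X(l) = 1 + l + l² (X(l) = l + (1 + l²) = 1 + l + l²)
w(121) + X(f) = (½)*(-195 + 121)/121 + (1 - 9 + (-9)²) = (½)*(1/121)*(-74) + (1 - 9 + 81) = -37/121 + 73 = 8796/121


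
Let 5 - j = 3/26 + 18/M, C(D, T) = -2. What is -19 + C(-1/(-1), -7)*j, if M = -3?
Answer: -530/13 ≈ -40.769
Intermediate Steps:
j = 283/26 (j = 5 - (3/26 + 18/(-3)) = 5 - (3*(1/26) + 18*(-⅓)) = 5 - (3/26 - 6) = 5 - 1*(-153/26) = 5 + 153/26 = 283/26 ≈ 10.885)
-19 + C(-1/(-1), -7)*j = -19 - 2*283/26 = -19 - 283/13 = -530/13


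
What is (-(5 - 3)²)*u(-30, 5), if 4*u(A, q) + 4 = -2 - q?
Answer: 11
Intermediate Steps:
u(A, q) = -3/2 - q/4 (u(A, q) = -1 + (-2 - q)/4 = -1 + (-½ - q/4) = -3/2 - q/4)
(-(5 - 3)²)*u(-30, 5) = (-(5 - 3)²)*(-3/2 - ¼*5) = (-1*2²)*(-3/2 - 5/4) = -1*4*(-11/4) = -4*(-11/4) = 11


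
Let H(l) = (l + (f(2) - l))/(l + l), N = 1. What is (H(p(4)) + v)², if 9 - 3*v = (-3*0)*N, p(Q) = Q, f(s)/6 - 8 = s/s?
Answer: 1521/16 ≈ 95.063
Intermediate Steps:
f(s) = 54 (f(s) = 48 + 6*(s/s) = 48 + 6*1 = 48 + 6 = 54)
H(l) = 27/l (H(l) = (l + (54 - l))/(l + l) = 54/((2*l)) = 54*(1/(2*l)) = 27/l)
v = 3 (v = 3 - (-3*0)/3 = 3 - 0 = 3 - ⅓*0 = 3 + 0 = 3)
(H(p(4)) + v)² = (27/4 + 3)² = (39/4)² = 1521/16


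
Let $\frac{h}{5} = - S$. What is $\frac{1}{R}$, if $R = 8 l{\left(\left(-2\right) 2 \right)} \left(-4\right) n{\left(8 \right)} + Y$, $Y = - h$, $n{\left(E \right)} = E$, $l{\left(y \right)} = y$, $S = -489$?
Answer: $- \frac{1}{1421} \approx -0.00070373$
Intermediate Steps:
$h = 2445$ ($h = 5 \left(\left(-1\right) \left(-489\right)\right) = 5 \cdot 489 = 2445$)
$Y = -2445$ ($Y = \left(-1\right) 2445 = -2445$)
$R = -1421$ ($R = 8 \left(\left(-2\right) 2\right) \left(-4\right) 8 - 2445 = 8 \left(-4\right) \left(-4\right) 8 - 2445 = \left(-32\right) \left(-4\right) 8 - 2445 = 128 \cdot 8 - 2445 = 1024 - 2445 = -1421$)
$\frac{1}{R} = \frac{1}{-1421} = - \frac{1}{1421}$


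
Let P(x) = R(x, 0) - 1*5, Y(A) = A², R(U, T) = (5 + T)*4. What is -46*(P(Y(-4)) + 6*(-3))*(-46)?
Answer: -6348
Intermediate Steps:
R(U, T) = 20 + 4*T
P(x) = 15 (P(x) = (20 + 4*0) - 1*5 = (20 + 0) - 5 = 20 - 5 = 15)
-46*(P(Y(-4)) + 6*(-3))*(-46) = -46*(15 + 6*(-3))*(-46) = -46*(15 - 18)*(-46) = -46*(-3)*(-46) = 138*(-46) = -6348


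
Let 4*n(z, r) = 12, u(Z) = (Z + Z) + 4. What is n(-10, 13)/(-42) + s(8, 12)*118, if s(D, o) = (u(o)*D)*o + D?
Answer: 4453791/14 ≈ 3.1813e+5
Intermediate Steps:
u(Z) = 4 + 2*Z (u(Z) = 2*Z + 4 = 4 + 2*Z)
s(D, o) = D + D*o*(4 + 2*o) (s(D, o) = ((4 + 2*o)*D)*o + D = (D*(4 + 2*o))*o + D = D*o*(4 + 2*o) + D = D + D*o*(4 + 2*o))
n(z, r) = 3 (n(z, r) = (¼)*12 = 3)
n(-10, 13)/(-42) + s(8, 12)*118 = 3/(-42) + (8*(1 + 2*12*(2 + 12)))*118 = 3*(-1/42) + (8*(1 + 2*12*14))*118 = -1/14 + (8*(1 + 336))*118 = -1/14 + (8*337)*118 = -1/14 + 2696*118 = -1/14 + 318128 = 4453791/14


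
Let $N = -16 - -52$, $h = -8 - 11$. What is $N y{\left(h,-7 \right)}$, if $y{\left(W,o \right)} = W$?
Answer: $-684$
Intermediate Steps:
$h = -19$ ($h = -8 - 11 = -19$)
$N = 36$ ($N = -16 + 52 = 36$)
$N y{\left(h,-7 \right)} = 36 \left(-19\right) = -684$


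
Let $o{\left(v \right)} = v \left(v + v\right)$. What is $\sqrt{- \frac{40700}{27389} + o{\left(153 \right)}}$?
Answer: $\frac{\sqrt{35119750722278}}{27389} \approx 216.37$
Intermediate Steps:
$o{\left(v \right)} = 2 v^{2}$ ($o{\left(v \right)} = v 2 v = 2 v^{2}$)
$\sqrt{- \frac{40700}{27389} + o{\left(153 \right)}} = \sqrt{- \frac{40700}{27389} + 2 \cdot 153^{2}} = \sqrt{\left(-40700\right) \frac{1}{27389} + 2 \cdot 23409} = \sqrt{- \frac{40700}{27389} + 46818} = \sqrt{\frac{1282257502}{27389}} = \frac{\sqrt{35119750722278}}{27389}$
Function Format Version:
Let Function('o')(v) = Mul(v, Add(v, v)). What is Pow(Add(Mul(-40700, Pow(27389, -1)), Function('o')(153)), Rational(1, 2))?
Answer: Mul(Rational(1, 27389), Pow(35119750722278, Rational(1, 2))) ≈ 216.37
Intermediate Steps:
Function('o')(v) = Mul(2, Pow(v, 2)) (Function('o')(v) = Mul(v, Mul(2, v)) = Mul(2, Pow(v, 2)))
Pow(Add(Mul(-40700, Pow(27389, -1)), Function('o')(153)), Rational(1, 2)) = Pow(Add(Mul(-40700, Pow(27389, -1)), Mul(2, Pow(153, 2))), Rational(1, 2)) = Pow(Add(Mul(-40700, Rational(1, 27389)), Mul(2, 23409)), Rational(1, 2)) = Pow(Add(Rational(-40700, 27389), 46818), Rational(1, 2)) = Pow(Rational(1282257502, 27389), Rational(1, 2)) = Mul(Rational(1, 27389), Pow(35119750722278, Rational(1, 2)))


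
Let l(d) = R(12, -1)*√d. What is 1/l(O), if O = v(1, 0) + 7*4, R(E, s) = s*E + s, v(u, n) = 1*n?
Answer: -√7/182 ≈ -0.014537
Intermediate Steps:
v(u, n) = n
R(E, s) = s + E*s (R(E, s) = E*s + s = s + E*s)
O = 28 (O = 0 + 7*4 = 0 + 28 = 28)
l(d) = -13*√d (l(d) = (-(1 + 12))*√d = (-1*13)*√d = -13*√d)
1/l(O) = 1/(-26*√7) = -√7/182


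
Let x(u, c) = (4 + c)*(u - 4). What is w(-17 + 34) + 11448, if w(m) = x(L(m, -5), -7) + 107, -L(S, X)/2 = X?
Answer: 11537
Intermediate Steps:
L(S, X) = -2*X
x(u, c) = (-4 + u)*(4 + c) (x(u, c) = (4 + c)*(-4 + u) = (-4 + u)*(4 + c))
w(m) = 89 (w(m) = (-16 - 4*(-7) + 4*(-2*(-5)) - (-14)*(-5)) + 107 = (-16 + 28 + 4*10 - 7*10) + 107 = (-16 + 28 + 40 - 70) + 107 = -18 + 107 = 89)
w(-17 + 34) + 11448 = 89 + 11448 = 11537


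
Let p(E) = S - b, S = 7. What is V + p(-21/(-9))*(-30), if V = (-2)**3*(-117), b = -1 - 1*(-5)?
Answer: 846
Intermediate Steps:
b = 4 (b = -1 + 5 = 4)
p(E) = 3 (p(E) = 7 - 1*4 = 7 - 4 = 3)
V = 936 (V = -8*(-117) = 936)
V + p(-21/(-9))*(-30) = 936 + 3*(-30) = 936 - 90 = 846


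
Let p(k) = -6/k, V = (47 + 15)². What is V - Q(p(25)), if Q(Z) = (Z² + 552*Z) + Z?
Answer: 2485414/625 ≈ 3976.7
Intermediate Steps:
V = 3844 (V = 62² = 3844)
Q(Z) = Z² + 553*Z
V - Q(p(25)) = 3844 - (-6/25)*(553 - 6/25) = 3844 - (-6*1/25)*(553 - 6*1/25) = 3844 - (-6)*(553 - 6/25)/25 = 3844 - (-6)*13819/(25*25) = 3844 - 1*(-82914/625) = 3844 + 82914/625 = 2485414/625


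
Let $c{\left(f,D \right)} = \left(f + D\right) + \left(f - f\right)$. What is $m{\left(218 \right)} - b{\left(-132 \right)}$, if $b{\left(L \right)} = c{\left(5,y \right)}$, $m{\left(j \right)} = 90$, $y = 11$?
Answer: $74$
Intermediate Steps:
$c{\left(f,D \right)} = D + f$ ($c{\left(f,D \right)} = \left(D + f\right) + 0 = D + f$)
$b{\left(L \right)} = 16$ ($b{\left(L \right)} = 11 + 5 = 16$)
$m{\left(218 \right)} - b{\left(-132 \right)} = 90 - 16 = 74$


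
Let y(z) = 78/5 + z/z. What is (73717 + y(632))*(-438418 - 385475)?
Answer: -303742984524/5 ≈ -6.0749e+10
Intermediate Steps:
y(z) = 83/5 (y(z) = 78*(1/5) + 1 = 78/5 + 1 = 83/5)
(73717 + y(632))*(-438418 - 385475) = (73717 + 83/5)*(-438418 - 385475) = (368668/5)*(-823893) = -303742984524/5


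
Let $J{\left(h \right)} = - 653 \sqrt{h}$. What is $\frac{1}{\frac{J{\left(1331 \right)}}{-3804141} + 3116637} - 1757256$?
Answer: $- \frac{2041433889839420886424203693603}{1161716841393509900289910} - \frac{225827643 \sqrt{11}}{1161716841393509900289910} \approx -1.7573 \cdot 10^{6}$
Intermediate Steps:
$\frac{1}{\frac{J{\left(1331 \right)}}{-3804141} + 3116637} - 1757256 = \frac{1}{\frac{\left(-653\right) \sqrt{1331}}{-3804141} + 3116637} - 1757256 = \frac{1}{- 653 \cdot 11 \sqrt{11} \left(- \frac{1}{3804141}\right) + 3116637} - 1757256 = \frac{1}{- 7183 \sqrt{11} \left(- \frac{1}{3804141}\right) + 3116637} - 1757256 = \frac{1}{\frac{653 \sqrt{11}}{345831} + 3116637} - 1757256 = \frac{1}{3116637 + \frac{653 \sqrt{11}}{345831}} - 1757256 = -1757256 + \frac{1}{3116637 + \frac{653 \sqrt{11}}{345831}}$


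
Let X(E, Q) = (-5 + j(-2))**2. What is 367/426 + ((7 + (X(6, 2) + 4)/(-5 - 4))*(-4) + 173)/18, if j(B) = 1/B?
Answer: 112291/11502 ≈ 9.7627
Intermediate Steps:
X(E, Q) = 121/4 (X(E, Q) = (-5 + 1/(-2))**2 = (-5 - 1/2)**2 = (-11/2)**2 = 121/4)
367/426 + ((7 + (X(6, 2) + 4)/(-5 - 4))*(-4) + 173)/18 = 367/426 + ((7 + (121/4 + 4)/(-5 - 4))*(-4) + 173)/18 = 367*(1/426) + ((7 + (137/4)/(-9))*(-4) + 173)*(1/18) = 367/426 + ((7 + (137/4)*(-1/9))*(-4) + 173)*(1/18) = 367/426 + ((7 - 137/36)*(-4) + 173)*(1/18) = 367/426 + ((115/36)*(-4) + 173)*(1/18) = 367/426 + (-115/9 + 173)*(1/18) = 367/426 + (1442/9)*(1/18) = 367/426 + 721/81 = 112291/11502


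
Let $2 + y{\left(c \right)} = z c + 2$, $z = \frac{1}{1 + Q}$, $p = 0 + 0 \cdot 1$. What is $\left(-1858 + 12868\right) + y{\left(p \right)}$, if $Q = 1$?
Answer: $11010$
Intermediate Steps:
$p = 0$ ($p = 0 + 0 = 0$)
$z = \frac{1}{2}$ ($z = \frac{1}{1 + 1} = \frac{1}{2} \approx 0.5$)
$y{\left(c \right)} = \frac{c}{2}$ ($y{\left(c \right)} = -2 + \left(\frac{c}{2} + 2\right) = -2 + \left(2 + \frac{c}{2}\right) = \frac{c}{2}$)
$\left(-1858 + 12868\right) + y{\left(p \right)} = \left(-1858 + 12868\right) + \frac{1}{2} \cdot 0 = 11010 + 0 = 11010$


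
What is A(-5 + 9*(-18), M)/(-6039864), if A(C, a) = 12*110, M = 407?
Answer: -55/251661 ≈ -0.00021855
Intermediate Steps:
A(C, a) = 1320
A(-5 + 9*(-18), M)/(-6039864) = 1320/(-6039864) = 1320*(-1/6039864) = -55/251661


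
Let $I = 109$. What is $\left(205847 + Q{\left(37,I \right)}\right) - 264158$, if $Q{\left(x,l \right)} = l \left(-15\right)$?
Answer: $-59946$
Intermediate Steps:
$Q{\left(x,l \right)} = - 15 l$
$\left(205847 + Q{\left(37,I \right)}\right) - 264158 = \left(205847 - 1635\right) - 264158 = 204212 - 264158 = -59946$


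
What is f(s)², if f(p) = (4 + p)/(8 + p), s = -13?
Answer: 81/25 ≈ 3.2400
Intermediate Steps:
f(p) = (4 + p)/(8 + p)
f(s)² = ((4 - 13)/(8 - 13))² = (-9/(-5))² = (-⅕*(-9))² = (9/5)² = 81/25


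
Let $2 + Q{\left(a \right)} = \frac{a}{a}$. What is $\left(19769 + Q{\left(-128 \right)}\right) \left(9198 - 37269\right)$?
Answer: $-554907528$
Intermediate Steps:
$Q{\left(a \right)} = -1$ ($Q{\left(a \right)} = -2 + \frac{a}{a} = -2 + 1 = -1$)
$\left(19769 + Q{\left(-128 \right)}\right) \left(9198 - 37269\right) = \left(19769 - 1\right) \left(9198 - 37269\right) = 19768 \left(-28071\right) = -554907528$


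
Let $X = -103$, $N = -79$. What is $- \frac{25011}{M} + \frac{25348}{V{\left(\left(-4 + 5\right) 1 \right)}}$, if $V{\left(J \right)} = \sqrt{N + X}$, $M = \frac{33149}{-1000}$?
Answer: $\frac{25011000}{33149} - \frac{12674 i \sqrt{182}}{91} \approx 754.5 - 1878.9 i$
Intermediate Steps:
$M = - \frac{33149}{1000}$ ($M = 33149 \left(- \frac{1}{1000}\right) = - \frac{33149}{1000} \approx -33.149$)
$V{\left(J \right)} = i \sqrt{182}$ ($V{\left(J \right)} = \sqrt{-79 - 103} = \sqrt{-182} = i \sqrt{182}$)
$- \frac{25011}{M} + \frac{25348}{V{\left(\left(-4 + 5\right) 1 \right)}} = - \frac{25011}{- \frac{33149}{1000}} + \frac{25348}{i \sqrt{182}} = \left(-25011\right) \left(- \frac{1000}{33149}\right) + 25348 \left(- \frac{i \sqrt{182}}{182}\right) = \frac{25011000}{33149} - \frac{12674 i \sqrt{182}}{91}$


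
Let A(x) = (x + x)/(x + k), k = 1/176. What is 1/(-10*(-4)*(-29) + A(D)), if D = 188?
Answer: -33089/38317064 ≈ -0.00086356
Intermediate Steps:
k = 1/176 ≈ 0.0056818
A(x) = 2*x/(1/176 + x) (A(x) = (x + x)/(x + 1/176) = (2*x)/(1/176 + x) = 2*x/(1/176 + x))
1/(-10*(-4)*(-29) + A(D)) = 1/(-10*(-4)*(-29) + 352*188/(1 + 176*188)) = 1/(40*(-29) + 352*188/(1 + 33088)) = 1/(-1160 + 352*188/33089) = 1/(-1160 + 352*188*(1/33089)) = 1/(-1160 + 66176/33089) = 1/(-38317064/33089) = -33089/38317064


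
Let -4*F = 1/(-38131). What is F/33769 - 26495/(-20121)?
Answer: 136464695439341/103634879657676 ≈ 1.3168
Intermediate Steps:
F = 1/152524 (F = -¼/(-38131) = -¼*(-1/38131) = 1/152524 ≈ 6.5563e-6)
F/33769 - 26495/(-20121) = (1/152524)/33769 - 26495/(-20121) = (1/152524)*(1/33769) - 26495*(-1/20121) = 1/5150582956 + 26495/20121 = 136464695439341/103634879657676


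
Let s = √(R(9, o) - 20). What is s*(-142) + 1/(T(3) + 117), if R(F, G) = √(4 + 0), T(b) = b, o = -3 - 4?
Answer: 1/120 - 426*I*√2 ≈ 0.0083333 - 602.46*I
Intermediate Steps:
o = -7
R(F, G) = 2 (R(F, G) = √4 = 2)
s = 3*I*√2 (s = √(2 - 20) = √(-18) = 3*I*√2 ≈ 4.2426*I)
s*(-142) + 1/(T(3) + 117) = (3*I*√2)*(-142) + 1/(3 + 117) = -426*I*√2 + 1/120 = 1/120 - 426*I*√2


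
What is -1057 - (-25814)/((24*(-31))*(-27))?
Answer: -10603601/10044 ≈ -1055.7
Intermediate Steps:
-1057 - (-25814)/((24*(-31))*(-27)) = -1057 - (-25814)/((-744*(-27))) = -1057 - (-25814)/20088 = -1057 - 1*(-12907/10044) = -1057 + 12907/10044 = -10603601/10044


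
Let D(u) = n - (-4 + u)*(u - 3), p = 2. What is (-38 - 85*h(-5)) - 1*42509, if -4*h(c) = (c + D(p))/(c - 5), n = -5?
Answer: -85043/2 ≈ -42522.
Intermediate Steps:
D(u) = -5 - (-4 + u)*(-3 + u) (D(u) = -5 - (-4 + u)*(u - 3) = -5 - (-4 + u)*(-3 + u))
h(c) = -(-7 + c)/(4*(-5 + c)) (h(c) = -(c + (-17 - 1*2² + 7*2))/(4*(c - 5)) = -(c + (-17 - 1*4 + 14))/(4*(-5 + c)) = -(c + (-17 - 4 + 14))/(4*(-5 + c)) = -(c - 7)/(4*(-5 + c)) = -(-7 + c)/(4*(-5 + c)))
(-38 - 85*h(-5)) - 1*42509 = (-38 - 85*(7 - 1*(-5))/(4*(-5 - 5))) - 1*42509 = (-38 - 85*(7 + 5)/(4*(-10))) - 42509 = (-38 - 85*(-1)*12/(4*10)) - 42509 = (-38 - 85*(-3/10)) - 42509 = (-38 + 51/2) - 42509 = -25/2 - 42509 = -85043/2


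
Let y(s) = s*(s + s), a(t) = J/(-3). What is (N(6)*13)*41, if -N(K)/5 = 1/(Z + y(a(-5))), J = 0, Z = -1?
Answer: 2665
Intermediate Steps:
a(t) = 0 (a(t) = 0/(-3) = 0*(-⅓) = 0)
y(s) = 2*s² (y(s) = s*(2*s) = 2*s²)
N(K) = 5 (N(K) = -5/(-1 + 2*0²) = -5/(-1 + 2*0) = -5/(-1 + 0) = -5/(-1) = -5*(-1) = 5)
(N(6)*13)*41 = (5*13)*41 = 65*41 = 2665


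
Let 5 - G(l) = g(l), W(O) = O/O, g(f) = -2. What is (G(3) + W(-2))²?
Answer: 64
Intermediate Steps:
W(O) = 1
G(l) = 7 (G(l) = 5 - 1*(-2) = 5 + 2 = 7)
(G(3) + W(-2))² = (7 + 1)² = 8² = 64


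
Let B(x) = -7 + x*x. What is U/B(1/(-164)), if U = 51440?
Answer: -1383530240/188271 ≈ -7348.6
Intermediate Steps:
B(x) = -7 + x²
U/B(1/(-164)) = 51440/(-7 + (1/(-164))²) = 51440/(-7 + (-1/164)²) = 51440/(-7 + 1/26896) = 51440/(-188271/26896) = 51440*(-26896/188271) = -1383530240/188271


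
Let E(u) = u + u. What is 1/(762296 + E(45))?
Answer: 1/762386 ≈ 1.3117e-6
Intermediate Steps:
E(u) = 2*u
1/(762296 + E(45)) = 1/(762296 + 2*45) = 1/(762296 + 90) = 1/762386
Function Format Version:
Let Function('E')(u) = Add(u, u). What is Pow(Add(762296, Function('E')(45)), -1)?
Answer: Rational(1, 762386) ≈ 1.3117e-6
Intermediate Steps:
Function('E')(u) = Mul(2, u)
Pow(Add(762296, Function('E')(45)), -1) = Pow(Add(762296, Mul(2, 45)), -1) = Pow(Add(762296, 90), -1) = Pow(762386, -1) = Rational(1, 762386)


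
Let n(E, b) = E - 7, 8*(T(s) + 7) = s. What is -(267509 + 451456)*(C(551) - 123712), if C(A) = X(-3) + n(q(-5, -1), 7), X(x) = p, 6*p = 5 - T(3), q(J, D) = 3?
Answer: 1423137295125/16 ≈ 8.8946e+10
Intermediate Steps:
T(s) = -7 + s/8
n(E, b) = -7 + E
p = 31/16 (p = (5 - (-7 + (1/8)*3))/6 = (5 - (-7 + 3/8))/6 = (5 - 1*(-53/8))/6 = (5 + 53/8)/6 = (1/6)*(93/8) = 31/16 ≈ 1.9375)
X(x) = 31/16
C(A) = -33/16 (C(A) = 31/16 + (-7 + 3) = 31/16 - 4 = -33/16)
-(267509 + 451456)*(C(551) - 123712) = -(267509 + 451456)*(-33/16 - 123712) = -718965*(-1979425)/16 = -1*(-1423137295125/16) = 1423137295125/16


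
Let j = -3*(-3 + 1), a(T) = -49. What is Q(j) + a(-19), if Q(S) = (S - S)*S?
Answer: -49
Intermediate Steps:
j = 6 (j = -3*(-2) = 6)
Q(S) = 0 (Q(S) = 0*S = 0)
Q(j) + a(-19) = 0 - 49 = -49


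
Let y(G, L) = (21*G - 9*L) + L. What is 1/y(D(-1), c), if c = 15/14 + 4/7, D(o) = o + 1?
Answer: -7/92 ≈ -0.076087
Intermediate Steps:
D(o) = 1 + o
c = 23/14 (c = 15*(1/14) + 4*(⅐) = 15/14 + 4/7 = 23/14 ≈ 1.6429)
y(G, L) = -8*L + 21*G (y(G, L) = (-9*L + 21*G) + L = -8*L + 21*G)
1/y(D(-1), c) = 1/(-8*23/14 + 21*(1 - 1)) = 1/(-92/7 + 21*0) = 1/(-92/7 + 0) = 1/(-92/7) = -7/92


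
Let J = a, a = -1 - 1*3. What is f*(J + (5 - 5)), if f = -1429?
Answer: 5716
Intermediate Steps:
a = -4 (a = -1 - 3 = -4)
J = -4
f*(J + (5 - 5)) = -1429*(-4 + (5 - 5)) = -1429*(-4 + 0) = -1429*(-4) = 5716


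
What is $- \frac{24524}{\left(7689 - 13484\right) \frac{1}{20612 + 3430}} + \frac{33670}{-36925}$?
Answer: $\frac{24881150546}{244549} \approx 1.0174 \cdot 10^{5}$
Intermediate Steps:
$- \frac{24524}{\left(7689 - 13484\right) \frac{1}{20612 + 3430}} + \frac{33670}{-36925} = - \frac{24524}{\left(-5795\right) \frac{1}{24042}} + 33670 \left(- \frac{1}{36925}\right) = - \frac{24524}{\left(-5795\right) \frac{1}{24042}} - \frac{962}{1055} = - \frac{24524}{- \frac{5795}{24042}} - \frac{962}{1055} = \left(-24524\right) \left(- \frac{24042}{5795}\right) - \frac{962}{1055} = \frac{589606008}{5795} - \frac{962}{1055} = \frac{24881150546}{244549}$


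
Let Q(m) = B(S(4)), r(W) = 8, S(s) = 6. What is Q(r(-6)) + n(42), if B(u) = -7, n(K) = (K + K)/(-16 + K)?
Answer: -49/13 ≈ -3.7692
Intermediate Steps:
n(K) = 2*K/(-16 + K) (n(K) = (2*K)/(-16 + K) = 2*K/(-16 + K))
Q(m) = -7
Q(r(-6)) + n(42) = -7 + 2*42/(-16 + 42) = -7 + 2*42/26 = -7 + 2*42*(1/26) = -7 + 42/13 = -49/13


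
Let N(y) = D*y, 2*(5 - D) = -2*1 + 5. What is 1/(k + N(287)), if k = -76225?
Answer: -2/150441 ≈ -1.3294e-5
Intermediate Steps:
D = 7/2 (D = 5 - (-2*1 + 5)/2 = 5 - (-2 + 5)/2 = 5 - 1/2*3 = 5 - 3/2 = 7/2 ≈ 3.5000)
N(y) = 7*y/2
1/(k + N(287)) = 1/(-76225 + (7/2)*287) = 1/(-76225 + 2009/2) = 1/(-150441/2) = -2/150441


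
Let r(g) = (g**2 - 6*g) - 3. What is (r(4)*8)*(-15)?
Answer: 1320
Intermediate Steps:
r(g) = -3 + g**2 - 6*g
(r(4)*8)*(-15) = ((-3 + 4**2 - 6*4)*8)*(-15) = ((-3 + 16 - 24)*8)*(-15) = -11*8*(-15) = -88*(-15) = 1320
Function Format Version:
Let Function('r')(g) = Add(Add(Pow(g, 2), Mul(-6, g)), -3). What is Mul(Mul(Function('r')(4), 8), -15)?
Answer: 1320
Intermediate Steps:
Function('r')(g) = Add(-3, Pow(g, 2), Mul(-6, g))
Mul(Mul(Function('r')(4), 8), -15) = Mul(Mul(Add(-3, Pow(4, 2), Mul(-6, 4)), 8), -15) = Mul(Mul(Add(-3, 16, -24), 8), -15) = Mul(Mul(-11, 8), -15) = Mul(-88, -15) = 1320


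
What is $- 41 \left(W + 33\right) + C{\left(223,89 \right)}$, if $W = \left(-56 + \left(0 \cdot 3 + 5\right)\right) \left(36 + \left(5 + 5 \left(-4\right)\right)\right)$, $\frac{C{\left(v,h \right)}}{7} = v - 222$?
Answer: $42565$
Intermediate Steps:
$C{\left(v,h \right)} = -1554 + 7 v$ ($C{\left(v,h \right)} = 7 \left(v - 222\right) = 7 \left(-222 + v\right) = -1554 + 7 v$)
$W = -1071$ ($W = \left(-56 + \left(0 + 5\right)\right) \left(36 + \left(5 - 20\right)\right) = \left(-56 + 5\right) \left(36 - 15\right) = \left(-51\right) 21 = -1071$)
$- 41 \left(W + 33\right) + C{\left(223,89 \right)} = - 41 \left(-1071 + 33\right) + \left(-1554 + 7 \cdot 223\right) = \left(-41\right) \left(-1038\right) + \left(-1554 + 1561\right) = 42558 + 7 = 42565$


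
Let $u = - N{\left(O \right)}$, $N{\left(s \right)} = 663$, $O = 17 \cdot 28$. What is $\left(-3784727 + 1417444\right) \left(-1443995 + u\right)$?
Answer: $3419914324214$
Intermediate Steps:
$O = 476$
$u = -663$ ($u = \left(-1\right) 663 = -663$)
$\left(-3784727 + 1417444\right) \left(-1443995 + u\right) = \left(-3784727 + 1417444\right) \left(-1443995 - 663\right) = \left(-2367283\right) \left(-1444658\right) = 3419914324214$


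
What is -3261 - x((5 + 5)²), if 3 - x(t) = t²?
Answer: 6736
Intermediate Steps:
x(t) = 3 - t²
-3261 - x((5 + 5)²) = -3261 - (3 - ((5 + 5)²)²) = -3261 - (3 - (10²)²) = -3261 - (3 - 1*100²) = -3261 - (3 - 1*10000) = -3261 - (3 - 10000) = -3261 - 1*(-9997) = -3261 + 9997 = 6736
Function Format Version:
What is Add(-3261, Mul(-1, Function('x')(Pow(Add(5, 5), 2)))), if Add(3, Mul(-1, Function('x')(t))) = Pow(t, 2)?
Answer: 6736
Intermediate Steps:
Function('x')(t) = Add(3, Mul(-1, Pow(t, 2)))
Add(-3261, Mul(-1, Function('x')(Pow(Add(5, 5), 2)))) = Add(-3261, Mul(-1, Add(3, Mul(-1, Pow(Pow(Add(5, 5), 2), 2))))) = Add(-3261, Mul(-1, Add(3, Mul(-1, Pow(Pow(10, 2), 2))))) = Add(-3261, Mul(-1, Add(3, Mul(-1, Pow(100, 2))))) = Add(-3261, Mul(-1, Add(3, Mul(-1, 10000)))) = Add(-3261, Mul(-1, Add(3, -10000))) = Add(-3261, Mul(-1, -9997)) = Add(-3261, 9997) = 6736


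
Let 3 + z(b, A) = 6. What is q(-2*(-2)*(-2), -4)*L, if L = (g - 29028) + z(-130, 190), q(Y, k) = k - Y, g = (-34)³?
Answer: -273316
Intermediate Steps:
z(b, A) = 3 (z(b, A) = -3 + 6 = 3)
g = -39304
L = -68329 (L = (-39304 - 29028) + 3 = -68332 + 3 = -68329)
q(-2*(-2)*(-2), -4)*L = (-4 - (-2*(-2))*(-2))*(-68329) = (-4 - 4*(-2))*(-68329) = (-4 - 1*(-8))*(-68329) = (-4 + 8)*(-68329) = 4*(-68329) = -273316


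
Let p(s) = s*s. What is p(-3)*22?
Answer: 198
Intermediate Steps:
p(s) = s**2
p(-3)*22 = (-3)**2*22 = 9*22 = 198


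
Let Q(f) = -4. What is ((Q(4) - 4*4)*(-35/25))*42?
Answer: 1176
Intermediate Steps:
((Q(4) - 4*4)*(-35/25))*42 = ((-4 - 4*4)*(-35/25))*42 = ((-4 - 16)*(-35*1/25))*42 = -20*(-7/5)*42 = 28*42 = 1176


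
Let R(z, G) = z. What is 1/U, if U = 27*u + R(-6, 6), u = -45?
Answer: -1/1221 ≈ -0.00081900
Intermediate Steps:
U = -1221 (U = 27*(-45) - 6 = -1215 - 6 = -1221)
1/U = 1/(-1221) = -1/1221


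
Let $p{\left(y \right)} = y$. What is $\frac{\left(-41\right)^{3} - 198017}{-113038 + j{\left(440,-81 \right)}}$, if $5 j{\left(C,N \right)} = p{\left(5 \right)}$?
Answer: $\frac{266938}{113037} \approx 2.3615$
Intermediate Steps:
$j{\left(C,N \right)} = 1$ ($j{\left(C,N \right)} = \frac{1}{5} \cdot 5 = 1$)
$\frac{\left(-41\right)^{3} - 198017}{-113038 + j{\left(440,-81 \right)}} = \frac{\left(-41\right)^{3} - 198017}{-113038 + 1} = \frac{-68921 - 198017}{-113037} = \left(-266938\right) \left(- \frac{1}{113037}\right) = \frac{266938}{113037}$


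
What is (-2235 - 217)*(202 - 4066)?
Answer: 9474528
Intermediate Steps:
(-2235 - 217)*(202 - 4066) = -2452*(-3864) = 9474528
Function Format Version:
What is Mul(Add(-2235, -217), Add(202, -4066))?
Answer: 9474528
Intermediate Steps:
Mul(Add(-2235, -217), Add(202, -4066)) = Mul(-2452, -3864) = 9474528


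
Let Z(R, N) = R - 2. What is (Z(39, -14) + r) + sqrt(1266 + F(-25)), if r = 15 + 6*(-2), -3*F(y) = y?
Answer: 40 + sqrt(11469)/3 ≈ 75.698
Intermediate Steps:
F(y) = -y/3
Z(R, N) = -2 + R
r = 3 (r = 15 - 12 = 3)
(Z(39, -14) + r) + sqrt(1266 + F(-25)) = ((-2 + 39) + 3) + sqrt(1266 - 1/3*(-25)) = (37 + 3) + sqrt(1266 + 25/3) = 40 + sqrt(3823/3) = 40 + sqrt(11469)/3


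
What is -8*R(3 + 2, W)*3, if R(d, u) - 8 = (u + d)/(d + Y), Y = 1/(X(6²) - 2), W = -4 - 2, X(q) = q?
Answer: -10672/57 ≈ -187.23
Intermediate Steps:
W = -6
Y = 1/34 (Y = 1/(6² - 2) = 1/(36 - 2) = 1/34 ≈ 0.029412)
R(d, u) = 8 + (d + u)/(1/34 + d) (R(d, u) = 8 + (u + d)/(d + 1/34) = 8 + (d + u)/(1/34 + d))
-8*R(3 + 2, W)*3 = -16*(4 + 17*(-6) + 153*(3 + 2))/(1 + 34*(3 + 2))*3 = -16*(4 - 102 + 153*5)/(1 + 34*5)*3 = -16*(4 - 102 + 765)/(1 + 170)*3 = -16*667/171*3 = -8*1334/171*3 = -10672/171*3 = -10672/57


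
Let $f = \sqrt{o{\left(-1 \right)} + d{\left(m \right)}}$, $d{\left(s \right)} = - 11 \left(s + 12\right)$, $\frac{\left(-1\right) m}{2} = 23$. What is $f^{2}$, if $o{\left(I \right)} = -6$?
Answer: $368$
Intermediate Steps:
$m = -46$ ($m = \left(-2\right) 23 = -46$)
$d{\left(s \right)} = -132 - 11 s$ ($d{\left(s \right)} = - 11 \left(12 + s\right) = -132 - 11 s$)
$f = 4 \sqrt{23}$ ($f = \sqrt{-6 - -374} = \sqrt{-6 + \left(-132 + 506\right)} = \sqrt{-6 + 374} = \sqrt{368} = 4 \sqrt{23} \approx 19.183$)
$f^{2} = \left(4 \sqrt{23}\right)^{2} = 368$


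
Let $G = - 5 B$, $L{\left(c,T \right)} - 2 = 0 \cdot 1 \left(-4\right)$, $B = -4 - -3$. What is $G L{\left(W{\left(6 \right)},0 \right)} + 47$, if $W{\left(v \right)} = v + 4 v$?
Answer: $57$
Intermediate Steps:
$B = -1$ ($B = -4 + 3 = -1$)
$W{\left(v \right)} = 5 v$
$L{\left(c,T \right)} = 2$ ($L{\left(c,T \right)} = 2 + 0 \cdot 1 \left(-4\right) = 2 + 0 \left(-4\right) = 2 + 0 = 2$)
$G = 5$ ($G = \left(-5\right) \left(-1\right) = 5$)
$G L{\left(W{\left(6 \right)},0 \right)} + 47 = 5 \cdot 2 + 47 = 10 + 47 = 57$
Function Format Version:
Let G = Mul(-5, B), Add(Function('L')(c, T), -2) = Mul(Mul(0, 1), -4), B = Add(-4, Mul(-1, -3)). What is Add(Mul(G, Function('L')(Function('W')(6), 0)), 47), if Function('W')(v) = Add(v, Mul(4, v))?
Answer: 57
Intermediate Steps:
B = -1 (B = Add(-4, 3) = -1)
Function('W')(v) = Mul(5, v)
Function('L')(c, T) = 2 (Function('L')(c, T) = Add(2, Mul(Mul(0, 1), -4)) = Add(2, Mul(0, -4)) = Add(2, 0) = 2)
G = 5 (G = Mul(-5, -1) = 5)
Add(Mul(G, Function('L')(Function('W')(6), 0)), 47) = Add(Mul(5, 2), 47) = Add(10, 47) = 57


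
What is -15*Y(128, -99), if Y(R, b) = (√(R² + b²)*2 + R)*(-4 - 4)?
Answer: 15360 + 240*√26185 ≈ 54196.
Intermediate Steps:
Y(R, b) = -16*√(R² + b²) - 8*R (Y(R, b) = (2*√(R² + b²) + R)*(-8) = (R + 2*√(R² + b²))*(-8) = -16*√(R² + b²) - 8*R)
-15*Y(128, -99) = -15*(-16*√(128² + (-99)²) - 8*128) = -15*(-16*√(16384 + 9801) - 1024) = -15*(-16*√26185 - 1024) = -15*(-1024 - 16*√26185) = 15360 + 240*√26185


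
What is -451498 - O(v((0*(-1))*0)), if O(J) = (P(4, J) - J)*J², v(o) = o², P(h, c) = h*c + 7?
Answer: -451498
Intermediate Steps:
P(h, c) = 7 + c*h (P(h, c) = c*h + 7 = 7 + c*h)
O(J) = J²*(7 + 3*J) (O(J) = ((7 + J*4) - J)*J² = ((7 + 4*J) - J)*J² = (7 + 3*J)*J² = J²*(7 + 3*J))
-451498 - O(v((0*(-1))*0)) = -451498 - (((0*(-1))*0)²)²*(7 + 3*((0*(-1))*0)²) = -451498 - ((0*0)²)²*(7 + 3*(0*0)²) = -451498 - (0²)²*(7 + 3*0²) = -451498 - 0²*(7 + 3*0) = -451498 - 0*(7 + 0) = -451498 - 0*7 = -451498 - 1*0 = -451498 + 0 = -451498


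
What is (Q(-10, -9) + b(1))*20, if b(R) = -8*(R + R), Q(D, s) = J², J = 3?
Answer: -140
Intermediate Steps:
Q(D, s) = 9 (Q(D, s) = 3² = 9)
b(R) = -16*R
(Q(-10, -9) + b(1))*20 = (9 - 16*1)*20 = (9 - 16)*20 = -7*20 = -140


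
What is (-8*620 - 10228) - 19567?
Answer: -34755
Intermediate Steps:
(-8*620 - 10228) - 19567 = (-4960 - 10228) - 19567 = -15188 - 19567 = -34755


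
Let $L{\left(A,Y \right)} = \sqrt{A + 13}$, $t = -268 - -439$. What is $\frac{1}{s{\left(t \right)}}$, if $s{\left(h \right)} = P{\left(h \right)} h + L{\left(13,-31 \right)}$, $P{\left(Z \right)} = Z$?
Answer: $\frac{29241}{855036055} - \frac{\sqrt{26}}{855036055} \approx 3.4193 \cdot 10^{-5}$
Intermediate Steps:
$t = 171$ ($t = -268 + 439 = 171$)
$L{\left(A,Y \right)} = \sqrt{13 + A}$
$s{\left(h \right)} = \sqrt{26} + h^{2}$ ($s{\left(h \right)} = h h + \sqrt{13 + 13} = h^{2} + \sqrt{26} = \sqrt{26} + h^{2}$)
$\frac{1}{s{\left(t \right)}} = \frac{1}{\sqrt{26} + 171^{2}} = \frac{1}{\sqrt{26} + 29241} = \frac{1}{29241 + \sqrt{26}}$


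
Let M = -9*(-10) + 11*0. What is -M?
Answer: -90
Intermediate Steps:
M = 90 (M = 90 + 0 = 90)
-M = -1*90 = -90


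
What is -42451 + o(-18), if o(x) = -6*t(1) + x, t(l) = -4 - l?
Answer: -42439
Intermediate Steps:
o(x) = 30 + x (o(x) = -6*(-4 - 1*1) + x = -6*(-4 - 1) + x = -6*(-5) + x = 30 + x)
-42451 + o(-18) = -42451 + (30 - 18) = -42451 + 12 = -42439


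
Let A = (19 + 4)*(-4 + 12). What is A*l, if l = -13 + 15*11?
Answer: 27968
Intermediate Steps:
l = 152 (l = -13 + 165 = 152)
A = 184 (A = 23*8 = 184)
A*l = 184*152 = 27968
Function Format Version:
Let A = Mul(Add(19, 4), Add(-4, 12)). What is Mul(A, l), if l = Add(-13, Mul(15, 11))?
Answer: 27968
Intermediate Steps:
l = 152 (l = Add(-13, 165) = 152)
A = 184 (A = Mul(23, 8) = 184)
Mul(A, l) = Mul(184, 152) = 27968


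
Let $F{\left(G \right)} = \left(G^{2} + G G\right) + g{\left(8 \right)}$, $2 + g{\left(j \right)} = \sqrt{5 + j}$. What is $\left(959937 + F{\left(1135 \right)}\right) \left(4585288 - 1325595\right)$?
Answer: $11527529429805 + 3259693 \sqrt{13} \approx 1.1528 \cdot 10^{13}$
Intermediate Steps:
$g{\left(j \right)} = -2 + \sqrt{5 + j}$
$F{\left(G \right)} = -2 + \sqrt{13} + 2 G^{2}$ ($F{\left(G \right)} = \left(G^{2} + G G\right) - \left(2 - \sqrt{5 + 8}\right) = \left(G^{2} + G^{2}\right) - \left(2 - \sqrt{13}\right) = 2 G^{2} - \left(2 - \sqrt{13}\right) = -2 + \sqrt{13} + 2 G^{2}$)
$\left(959937 + F{\left(1135 \right)}\right) \left(4585288 - 1325595\right) = \left(959937 + \left(-2 + \sqrt{13} + 2 \cdot 1135^{2}\right)\right) \left(4585288 - 1325595\right) = \left(959937 + \left(-2 + \sqrt{13} + 2 \cdot 1288225\right)\right) \left(4585288 + \left(-1566259 + 240664\right)\right) = \left(959937 + \left(-2 + \sqrt{13} + 2576450\right)\right) \left(4585288 - 1325595\right) = \left(959937 + \left(2576448 + \sqrt{13}\right)\right) 3259693 = \left(3536385 + \sqrt{13}\right) 3259693 = 11527529429805 + 3259693 \sqrt{13}$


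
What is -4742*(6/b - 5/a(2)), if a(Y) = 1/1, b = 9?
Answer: 61646/3 ≈ 20549.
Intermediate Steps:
a(Y) = 1
-4742*(6/b - 5/a(2)) = -4742*(6/9 - 5/1) = -4742*(6*(1/9) - 5*1) = -4742*(2/3 - 5) = -4742*(-13/3) = 61646/3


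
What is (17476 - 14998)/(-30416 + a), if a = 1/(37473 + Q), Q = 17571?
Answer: -136399032/1674218303 ≈ -0.081470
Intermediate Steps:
a = 1/55044 (a = 1/(37473 + 17571) = 1/55044 ≈ 1.8167e-5)
(17476 - 14998)/(-30416 + a) = (17476 - 14998)/(-30416 + 1/55044) = 2478/(-1674218303/55044) = 2478*(-55044/1674218303) = -136399032/1674218303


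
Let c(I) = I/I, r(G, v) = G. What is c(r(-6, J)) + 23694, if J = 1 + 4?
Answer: 23695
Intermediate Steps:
J = 5
c(I) = 1
c(r(-6, J)) + 23694 = 1 + 23694 = 23695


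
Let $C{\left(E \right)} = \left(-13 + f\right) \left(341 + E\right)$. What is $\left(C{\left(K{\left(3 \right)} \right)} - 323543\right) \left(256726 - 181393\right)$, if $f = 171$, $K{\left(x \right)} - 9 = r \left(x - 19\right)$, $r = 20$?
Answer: $-24016386399$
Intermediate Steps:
$K{\left(x \right)} = -371 + 20 x$ ($K{\left(x \right)} = 9 + 20 \left(x - 19\right) = 9 + 20 \left(-19 + x\right) = 9 + \left(-380 + 20 x\right) = -371 + 20 x$)
$C{\left(E \right)} = 53878 + 158 E$ ($C{\left(E \right)} = \left(-13 + 171\right) \left(341 + E\right) = 158 \left(341 + E\right) = 53878 + 158 E$)
$\left(C{\left(K{\left(3 \right)} \right)} - 323543\right) \left(256726 - 181393\right) = \left(\left(53878 + 158 \left(-371 + 20 \cdot 3\right)\right) - 323543\right) \left(256726 - 181393\right) = \left(\left(53878 + 158 \left(-371 + 60\right)\right) - 323543\right) 75333 = \left(\left(53878 + 158 \left(-311\right)\right) - 323543\right) 75333 = \left(\left(53878 - 49138\right) - 323543\right) 75333 = \left(4740 - 323543\right) 75333 = \left(-318803\right) 75333 = -24016386399$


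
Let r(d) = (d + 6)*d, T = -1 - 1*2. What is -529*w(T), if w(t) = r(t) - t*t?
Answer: 9522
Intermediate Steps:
T = -3 (T = -1 - 2 = -3)
r(d) = d*(6 + d) (r(d) = (6 + d)*d = d*(6 + d))
w(t) = -t² + t*(6 + t) (w(t) = t*(6 + t) - t*t = t*(6 + t) - t² = -t² + t*(6 + t))
-529*w(T) = -3174*(-3) = -529*(-18) = 9522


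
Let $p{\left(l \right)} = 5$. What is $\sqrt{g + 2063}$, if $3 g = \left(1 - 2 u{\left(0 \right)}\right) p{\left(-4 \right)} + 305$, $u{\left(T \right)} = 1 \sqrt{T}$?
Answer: $\frac{\sqrt{19497}}{3} \approx 46.544$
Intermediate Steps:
$u{\left(T \right)} = \sqrt{T}$
$g = \frac{310}{3}$ ($g = \frac{\left(1 - 2 \sqrt{0}\right) 5 + 305}{3} = \frac{\left(1 - 0\right) 5 + 305}{3} = \frac{\left(1 + 0\right) 5 + 305}{3} = \frac{1 \cdot 5 + 305}{3} = \frac{5 + 305}{3} = \frac{1}{3} \cdot 310 = \frac{310}{3} \approx 103.33$)
$\sqrt{g + 2063} = \sqrt{\frac{310}{3} + 2063} = \sqrt{\frac{6499}{3}} = \frac{\sqrt{19497}}{3}$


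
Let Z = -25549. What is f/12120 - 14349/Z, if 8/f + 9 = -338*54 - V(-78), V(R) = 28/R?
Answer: 5160521738288/9188527310425 ≈ 0.56163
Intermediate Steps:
f = -312/712165 (f = 8/(-9 + (-338*54 - 28/(-78))) = 8/(-9 + (-18252 - 28*(-1)/78)) = 8/(-9 + (-18252 - 1*(-14/39))) = 8/(-9 + (-18252 + 14/39)) = 8/(-9 - 711814/39) = 8/(-712165/39) = 8*(-39/712165) = -312/712165 ≈ -0.00043810)
f/12120 - 14349/Z = -312/712165/12120 - 14349/(-25549) = -312/712165*1/12120 - 14349*(-1/25549) = -13/359643325 + 14349/25549 = 5160521738288/9188527310425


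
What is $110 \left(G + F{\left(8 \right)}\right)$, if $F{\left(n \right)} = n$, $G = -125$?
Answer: $-12870$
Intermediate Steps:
$110 \left(G + F{\left(8 \right)}\right) = 110 \left(-125 + 8\right) = 110 \left(-117\right) = -12870$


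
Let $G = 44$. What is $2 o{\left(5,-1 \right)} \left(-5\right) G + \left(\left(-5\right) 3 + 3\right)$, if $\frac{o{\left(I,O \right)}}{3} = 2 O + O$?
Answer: $3948$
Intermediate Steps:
$o{\left(I,O \right)} = 9 O$ ($o{\left(I,O \right)} = 3 \left(2 O + O\right) = 3 \cdot 3 O = 9 O$)
$2 o{\left(5,-1 \right)} \left(-5\right) G + \left(\left(-5\right) 3 + 3\right) = 2 \cdot 9 \left(-1\right) \left(-5\right) 44 + \left(\left(-5\right) 3 + 3\right) = 2 \left(-9\right) \left(-5\right) 44 + \left(-15 + 3\right) = \left(-18\right) \left(-5\right) 44 - 12 = 90 \cdot 44 - 12 = 3960 - 12 = 3948$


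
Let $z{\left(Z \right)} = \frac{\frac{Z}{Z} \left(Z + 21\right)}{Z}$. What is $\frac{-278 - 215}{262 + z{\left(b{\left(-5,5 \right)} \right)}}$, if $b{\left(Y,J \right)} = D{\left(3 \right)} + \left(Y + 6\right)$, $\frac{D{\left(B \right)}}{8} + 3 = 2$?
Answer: $- \frac{493}{260} \approx -1.8962$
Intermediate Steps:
$D{\left(B \right)} = -8$ ($D{\left(B \right)} = -24 + 8 \cdot 2 = -24 + 16 = -8$)
$b{\left(Y,J \right)} = -2 + Y$ ($b{\left(Y,J \right)} = -8 + \left(Y + 6\right) = -8 + \left(6 + Y\right) = -2 + Y$)
$z{\left(Z \right)} = \frac{21 + Z}{Z}$ ($z{\left(Z \right)} = \frac{1 \left(21 + Z\right)}{Z} = \frac{21 + Z}{Z}$)
$\frac{-278 - 215}{262 + z{\left(b{\left(-5,5 \right)} \right)}} = \frac{-278 - 215}{262 + \frac{21 - 7}{-2 - 5}} = - \frac{493}{262 + \frac{21 - 7}{-7}} = - \frac{493}{262 - 2} = - \frac{493}{260}$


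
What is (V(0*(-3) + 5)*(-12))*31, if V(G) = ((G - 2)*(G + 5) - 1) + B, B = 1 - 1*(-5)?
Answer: -13020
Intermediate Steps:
B = 6 (B = 1 + 5 = 6)
V(G) = 5 + (-2 + G)*(5 + G) (V(G) = ((G - 2)*(G + 5) - 1) + 6 = ((-2 + G)*(5 + G) - 1) + 6 = (-1 + (-2 + G)*(5 + G)) + 6 = 5 + (-2 + G)*(5 + G))
(V(0*(-3) + 5)*(-12))*31 = ((-5 + (0*(-3) + 5)² + 3*(0*(-3) + 5))*(-12))*31 = ((-5 + (0 + 5)² + 3*(0 + 5))*(-12))*31 = ((-5 + 5² + 3*5)*(-12))*31 = ((-5 + 25 + 15)*(-12))*31 = (35*(-12))*31 = -420*31 = -13020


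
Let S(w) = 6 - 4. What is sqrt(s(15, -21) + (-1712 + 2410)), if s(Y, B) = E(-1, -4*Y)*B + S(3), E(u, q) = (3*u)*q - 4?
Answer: 2*I*sqrt(749) ≈ 54.736*I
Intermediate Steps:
E(u, q) = -4 + 3*q*u (E(u, q) = 3*q*u - 4 = -4 + 3*q*u)
S(w) = 2
s(Y, B) = 2 + B*(-4 + 12*Y) (s(Y, B) = (-4 + 3*(-4*Y)*(-1))*B + 2 = (-4 + 12*Y)*B + 2 = B*(-4 + 12*Y) + 2 = 2 + B*(-4 + 12*Y))
sqrt(s(15, -21) + (-1712 + 2410)) = sqrt((2 - 4*(-21) + 12*(-21)*15) + (-1712 + 2410)) = sqrt((2 + 84 - 3780) + 698) = sqrt(-3694 + 698) = sqrt(-2996) = 2*I*sqrt(749)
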